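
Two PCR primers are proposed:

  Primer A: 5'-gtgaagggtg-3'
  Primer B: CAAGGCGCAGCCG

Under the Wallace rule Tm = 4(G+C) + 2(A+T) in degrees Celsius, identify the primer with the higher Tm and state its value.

Primer B, 46°C

Primer A: A+T=4, G+C=6 → Tm = 2(4)+4(6) = 32°C
Primer B: A+T=3, G+C=10 → Tm = 2(3)+4(10) = 46°C
32°C vs 46°C → primer B is higher.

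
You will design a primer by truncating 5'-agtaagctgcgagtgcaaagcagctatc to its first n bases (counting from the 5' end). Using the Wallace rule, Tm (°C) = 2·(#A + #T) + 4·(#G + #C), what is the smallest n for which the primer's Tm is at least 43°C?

n = 15

First 14 bases: AGTAAGCTGCGAGT → Tm = 42°C (< 43°C)
First 15 bases: AGTAAGCTGCGAGTG → Tm = 46°C (≥ 43°C)
Since every base adds ≥2°C, Tm only increases with n, so the threshold is first crossed at n = 15.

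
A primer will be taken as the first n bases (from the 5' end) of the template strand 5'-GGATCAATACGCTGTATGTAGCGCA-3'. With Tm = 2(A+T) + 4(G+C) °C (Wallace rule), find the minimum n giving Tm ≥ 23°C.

n = 9

First 8 bases: GGATCAAT → Tm = 22°C (< 23°C)
First 9 bases: GGATCAATA → Tm = 24°C (≥ 23°C)
Each additional base adds 2°C (A/T) or 4°C (G/C), so Tm is non-decreasing in n; n = 9 is the first length to reach 23°C.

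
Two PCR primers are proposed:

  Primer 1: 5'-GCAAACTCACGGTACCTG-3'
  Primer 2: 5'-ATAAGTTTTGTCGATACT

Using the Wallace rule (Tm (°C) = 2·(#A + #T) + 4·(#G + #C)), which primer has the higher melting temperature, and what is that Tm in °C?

Primer 1, 56°C

Primer 1: A+T=8, G+C=10 → Tm = 2(8)+4(10) = 56°C
Primer 2: A+T=13, G+C=5 → Tm = 2(13)+4(5) = 46°C
56°C vs 46°C → primer 1 is higher.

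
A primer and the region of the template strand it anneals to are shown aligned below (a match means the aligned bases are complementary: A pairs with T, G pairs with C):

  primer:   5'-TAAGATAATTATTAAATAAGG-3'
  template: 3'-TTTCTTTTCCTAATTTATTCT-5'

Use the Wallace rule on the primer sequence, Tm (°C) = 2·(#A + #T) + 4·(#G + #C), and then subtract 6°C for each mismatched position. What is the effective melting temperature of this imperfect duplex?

18°C

Primer base counts: A=11, T=7, G=3, C=0 → A+T=18, G+C=3
Perfect-match Tm = 2(18) + 4(3) = 36 + 12 = 48°C
Mismatches (positions where the bases are not complementary): 5 (at positions 1, 6, 9, 10, 21)
Effective Tm = 48 − 5×6 = 48 − 30 = 18°C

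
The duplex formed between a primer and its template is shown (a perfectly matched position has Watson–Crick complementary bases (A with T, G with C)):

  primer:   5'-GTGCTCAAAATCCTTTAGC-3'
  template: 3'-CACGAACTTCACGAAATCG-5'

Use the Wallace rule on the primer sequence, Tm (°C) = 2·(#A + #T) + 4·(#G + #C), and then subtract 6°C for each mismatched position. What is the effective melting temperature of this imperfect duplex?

30°C

Primer base counts: A=5, T=6, G=3, C=5 → A+T=11, G+C=8
Perfect-match Tm = 2(11) + 4(8) = 22 + 32 = 54°C
Mismatches (positions where the bases are not complementary): 4 (at positions 6, 7, 10, 12)
Effective Tm = 54 − 4×6 = 54 − 24 = 30°C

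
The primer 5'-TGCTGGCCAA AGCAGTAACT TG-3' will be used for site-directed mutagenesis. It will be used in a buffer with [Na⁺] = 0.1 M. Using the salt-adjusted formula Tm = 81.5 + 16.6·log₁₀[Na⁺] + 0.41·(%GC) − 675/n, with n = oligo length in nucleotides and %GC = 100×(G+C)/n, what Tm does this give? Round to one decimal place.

Length n = 22. Base counts: A=6, T=5, G=6, C=5
G+C = 11, so %GC = 11/22 × 100 = 50%
Salt term: 16.6 × (-1) = -16.6
GC term: 0.41 × 50 = 20.5; length term: −675/22 = −30.682
Tm = 81.5 + (-16.6) + 20.5 − 30.682 = 54.718 → 54.7°C

54.7°C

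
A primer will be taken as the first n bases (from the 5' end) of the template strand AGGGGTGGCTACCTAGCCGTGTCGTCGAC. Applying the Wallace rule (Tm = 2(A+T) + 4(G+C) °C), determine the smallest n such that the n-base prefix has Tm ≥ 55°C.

n = 17

First 16 bases: AGGGGTGGCTACCTAG → Tm = 52°C (< 55°C)
First 17 bases: AGGGGTGGCTACCTAGC → Tm = 56°C (≥ 55°C)
Since every base adds ≥2°C, Tm only increases with n, so the threshold is first crossed at n = 17.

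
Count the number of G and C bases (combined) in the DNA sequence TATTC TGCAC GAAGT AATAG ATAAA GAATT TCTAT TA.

Counting bases: G=5, A=15, C=4, T=13
Total G or C: 5 + 4 = 9

9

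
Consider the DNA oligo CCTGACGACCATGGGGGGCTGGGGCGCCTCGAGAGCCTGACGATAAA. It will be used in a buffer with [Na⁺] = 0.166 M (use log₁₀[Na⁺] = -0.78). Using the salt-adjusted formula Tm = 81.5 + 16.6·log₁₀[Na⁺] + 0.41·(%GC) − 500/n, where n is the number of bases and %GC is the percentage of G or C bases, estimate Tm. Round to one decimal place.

Length n = 47. C=13, G=18, A=10, T=6
G+C = 31, so %GC = 31/47 × 100 = 65.957%
Salt term: 16.6 × (-0.78) = -12.948
GC term: 0.41 × 65.957 = 27.042; length term: −500/47 = −10.638
Tm = 81.5 + (-12.948) + 27.042 − 10.638 = 84.956 → 85.0°C

85.0°C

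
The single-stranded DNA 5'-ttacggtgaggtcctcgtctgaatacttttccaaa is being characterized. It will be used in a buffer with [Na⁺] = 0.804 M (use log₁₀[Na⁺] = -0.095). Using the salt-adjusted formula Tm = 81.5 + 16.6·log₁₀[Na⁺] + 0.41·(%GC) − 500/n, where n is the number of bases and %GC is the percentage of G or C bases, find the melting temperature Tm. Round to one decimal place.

83.2°C

Length n = 35. Base counts: C=8, A=8, G=7, T=12
G+C = 15, so %GC = 15/35 × 100 = 42.857%
Salt term: 16.6 × (-0.095) = -1.577
GC term: 0.41 × 42.857 = 17.571; length term: −500/35 = −14.286
Tm = 81.5 + (-1.577) + 17.571 − 14.286 = 83.208 → 83.2°C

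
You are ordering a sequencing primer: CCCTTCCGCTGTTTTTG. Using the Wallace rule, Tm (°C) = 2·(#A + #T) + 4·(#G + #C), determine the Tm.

Base counts: A=0, T=8, C=6, G=3
So N_AT = 8 and N_GC = 9.
Tm = 2(8) + 4(9) = 16 + 36 = 52°C

52°C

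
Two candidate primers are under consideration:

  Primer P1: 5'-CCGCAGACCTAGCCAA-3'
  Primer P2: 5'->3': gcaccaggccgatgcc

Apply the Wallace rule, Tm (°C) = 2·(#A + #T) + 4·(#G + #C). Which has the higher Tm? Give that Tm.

Primer P1: A+T=6, G+C=10 → Tm = 2(6)+4(10) = 52°C
Primer P2: A+T=4, G+C=12 → Tm = 2(4)+4(12) = 56°C
52°C vs 56°C → primer P2 is higher.

Primer P2, 56°C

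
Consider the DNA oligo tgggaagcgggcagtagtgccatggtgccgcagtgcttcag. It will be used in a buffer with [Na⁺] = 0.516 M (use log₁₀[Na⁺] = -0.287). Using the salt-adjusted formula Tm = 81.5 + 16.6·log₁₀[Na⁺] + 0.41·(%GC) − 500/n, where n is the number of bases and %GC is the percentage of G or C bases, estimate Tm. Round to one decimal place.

90.5°C

Length n = 41. Scanning the sequence gives G=17, A=7, C=9, T=8.
G+C = 26, so %GC = 26/41 × 100 = 63.415%
Salt term: 16.6 × (-0.287) = -4.764
GC term: 0.41 × 63.415 = 26; length term: −500/41 = −12.195
Tm = 81.5 + (-4.764) + 26 − 12.195 = 90.541 → 90.5°C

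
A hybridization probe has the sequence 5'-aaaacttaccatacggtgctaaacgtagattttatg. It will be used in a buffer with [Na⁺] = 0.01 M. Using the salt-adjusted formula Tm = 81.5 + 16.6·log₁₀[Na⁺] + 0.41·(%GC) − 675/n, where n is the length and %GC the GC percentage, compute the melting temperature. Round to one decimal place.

Length n = 36. G=6, C=6, T=11, A=13
G+C = 12, so %GC = 12/36 × 100 = 33.333%
Salt term: 16.6 × (-2) = -33.2
GC term: 0.41 × 33.333 = 13.667; length term: −675/36 = −18.75
Tm = 81.5 + (-33.2) + 13.667 − 18.75 = 43.217 → 43.2°C

43.2°C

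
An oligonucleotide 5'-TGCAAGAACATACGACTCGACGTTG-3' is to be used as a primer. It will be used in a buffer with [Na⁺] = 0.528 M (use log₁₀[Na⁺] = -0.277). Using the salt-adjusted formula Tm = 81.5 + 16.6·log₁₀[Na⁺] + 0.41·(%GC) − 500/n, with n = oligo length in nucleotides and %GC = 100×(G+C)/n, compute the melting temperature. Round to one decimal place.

Length n = 25. T=5, G=6, A=8, C=6
G+C = 12, so %GC = 12/25 × 100 = 48%
Salt term: 16.6 × (-0.277) = -4.598
GC term: 0.41 × 48 = 19.68; length term: −500/25 = −20
Tm = 81.5 + (-4.598) + 19.68 − 20 = 76.582 → 76.6°C

76.6°C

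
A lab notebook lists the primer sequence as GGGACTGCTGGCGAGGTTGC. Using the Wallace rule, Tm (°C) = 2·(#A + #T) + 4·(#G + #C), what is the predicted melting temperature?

A=2, T=4, C=4, G=10
So N_AT = 6 and N_GC = 14.
Tm = 2(6) + 4(14) = 12 + 56 = 68°C

68°C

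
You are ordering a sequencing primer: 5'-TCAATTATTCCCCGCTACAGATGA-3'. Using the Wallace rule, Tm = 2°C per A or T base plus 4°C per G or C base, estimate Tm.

68°C

Base counts: G=3, A=7, T=7, C=7
So N_AT = 14 and N_GC = 10.
Tm = 2×14 + 4×10 = 68°C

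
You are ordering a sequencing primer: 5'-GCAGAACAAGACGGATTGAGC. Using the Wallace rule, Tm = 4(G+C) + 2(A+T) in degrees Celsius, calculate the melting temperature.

64°C

Scanning the sequence gives G=7, C=4, A=8, T=2.
So N_AT = 10 and N_GC = 11.
Tm = 4·11 + 2·10 = 44 + 20 = 64°C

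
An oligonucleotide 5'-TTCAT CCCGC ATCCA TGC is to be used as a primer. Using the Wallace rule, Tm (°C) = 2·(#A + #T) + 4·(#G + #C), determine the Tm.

G=2, A=3, T=5, C=8
AT pairs contribute 8, GC pairs contribute 10.
Tm = 2(8) + 4(10) = 16 + 40 = 56°C

56°C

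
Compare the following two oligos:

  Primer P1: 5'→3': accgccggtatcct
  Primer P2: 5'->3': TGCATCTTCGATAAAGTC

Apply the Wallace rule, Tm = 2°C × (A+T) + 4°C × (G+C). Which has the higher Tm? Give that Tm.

Primer P2, 50°C

Primer P1: A+T=5, G+C=9 → Tm = 2(5)+4(9) = 46°C
Primer P2: A+T=11, G+C=7 → Tm = 2(11)+4(7) = 50°C
46°C vs 50°C → primer P2 is higher.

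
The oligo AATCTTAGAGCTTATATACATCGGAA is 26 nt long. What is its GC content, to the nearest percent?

31%

Scanning the sequence gives C=4, T=8, G=4, A=10.
G+C = 4 + 4 = 8 out of 26 bases
%GC = 8/26 × 100 = 30.77% ≈ 31%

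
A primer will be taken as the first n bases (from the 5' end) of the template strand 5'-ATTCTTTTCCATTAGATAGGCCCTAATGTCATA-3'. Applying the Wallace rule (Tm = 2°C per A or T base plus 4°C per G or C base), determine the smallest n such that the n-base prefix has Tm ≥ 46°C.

First 18 bases: ATTCTTTTCCATTAGATA → Tm = 44°C (< 46°C)
First 19 bases: ATTCTTTTCCATTAGATAG → Tm = 48°C (≥ 46°C)
Since every base adds ≥2°C, Tm only increases with n, so the threshold is first crossed at n = 19.

n = 19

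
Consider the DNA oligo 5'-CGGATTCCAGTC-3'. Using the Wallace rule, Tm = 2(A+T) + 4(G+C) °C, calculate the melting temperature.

Scanning the sequence gives A=2, C=4, G=3, T=3.
So N_AT = 5 and N_GC = 7.
Tm = 4·7 + 2·5 = 28 + 10 = 38°C

38°C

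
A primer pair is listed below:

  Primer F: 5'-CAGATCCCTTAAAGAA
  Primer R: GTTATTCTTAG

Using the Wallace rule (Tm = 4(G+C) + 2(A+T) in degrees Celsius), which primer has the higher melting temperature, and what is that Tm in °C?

Primer F: A+T=10, G+C=6 → Tm = 2(10)+4(6) = 44°C
Primer R: A+T=8, G+C=3 → Tm = 2(8)+4(3) = 28°C
44°C vs 28°C → primer F is higher.

Primer F, 44°C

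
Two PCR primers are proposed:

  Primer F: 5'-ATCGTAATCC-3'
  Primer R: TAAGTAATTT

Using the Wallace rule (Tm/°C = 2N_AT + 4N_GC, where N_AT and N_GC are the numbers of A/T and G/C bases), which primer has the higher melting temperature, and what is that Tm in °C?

Primer F, 28°C

Primer F: A+T=6, G+C=4 → Tm = 2(6)+4(4) = 28°C
Primer R: A+T=9, G+C=1 → Tm = 2(9)+4(1) = 22°C
28°C vs 22°C → primer F is higher.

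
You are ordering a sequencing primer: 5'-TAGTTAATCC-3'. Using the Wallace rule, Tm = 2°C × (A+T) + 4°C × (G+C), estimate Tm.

Base counts: T=4, C=2, A=3, G=1
A+T = 7, G+C = 3
Tm = 2×7 + 4×3 = 26°C

26°C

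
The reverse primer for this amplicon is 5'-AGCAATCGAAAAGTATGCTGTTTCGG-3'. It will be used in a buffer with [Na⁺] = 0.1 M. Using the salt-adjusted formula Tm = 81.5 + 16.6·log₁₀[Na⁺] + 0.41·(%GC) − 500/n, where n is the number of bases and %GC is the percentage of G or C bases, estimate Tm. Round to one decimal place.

Length n = 26. Base counts: G=7, T=7, C=4, A=8
G+C = 11, so %GC = 11/26 × 100 = 42.308%
Salt term: 16.6 × (-1) = -16.6
GC term: 0.41 × 42.308 = 17.346; length term: −500/26 = −19.231
Tm = 81.5 + (-16.6) + 17.346 − 19.231 = 63.015 → 63.0°C

63.0°C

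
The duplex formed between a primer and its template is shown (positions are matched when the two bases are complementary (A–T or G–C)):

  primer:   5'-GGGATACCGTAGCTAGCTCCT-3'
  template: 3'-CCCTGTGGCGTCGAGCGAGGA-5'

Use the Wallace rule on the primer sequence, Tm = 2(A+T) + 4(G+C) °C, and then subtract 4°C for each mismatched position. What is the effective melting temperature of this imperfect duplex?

Primer base counts: A=4, T=5, G=6, C=6 → A+T=9, G+C=12
Perfect-match Tm = 2(9) + 4(12) = 18 + 48 = 66°C
Mismatches (positions where the bases are not complementary): 3 (at positions 5, 10, 15)
Effective Tm = 66 − 3×4 = 66 − 12 = 54°C

54°C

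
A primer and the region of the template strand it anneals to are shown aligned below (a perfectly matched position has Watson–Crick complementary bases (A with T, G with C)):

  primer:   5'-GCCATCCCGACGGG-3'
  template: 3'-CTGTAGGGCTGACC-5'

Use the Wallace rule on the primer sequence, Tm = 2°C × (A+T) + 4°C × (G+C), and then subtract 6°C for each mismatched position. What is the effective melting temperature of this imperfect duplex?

Primer base counts: A=2, T=1, G=5, C=6 → A+T=3, G+C=11
Perfect-match Tm = 2(3) + 4(11) = 6 + 44 = 50°C
Mismatches (positions where the bases are not complementary): 2 (at positions 2, 12)
Effective Tm = 50 − 2×6 = 50 − 12 = 38°C

38°C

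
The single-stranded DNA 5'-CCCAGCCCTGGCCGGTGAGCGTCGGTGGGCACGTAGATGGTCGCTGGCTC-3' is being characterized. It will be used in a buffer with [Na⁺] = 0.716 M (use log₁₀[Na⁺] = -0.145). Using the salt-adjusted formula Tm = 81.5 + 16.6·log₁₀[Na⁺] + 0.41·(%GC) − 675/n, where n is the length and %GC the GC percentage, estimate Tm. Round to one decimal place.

95.1°C

Length n = 50. Scanning the sequence gives C=16, T=9, A=5, G=20.
G+C = 36, so %GC = 36/50 × 100 = 72%
Salt term: 16.6 × (-0.145) = -2.407
GC term: 0.41 × 72 = 29.52; length term: −675/50 = −13.5
Tm = 81.5 + (-2.407) + 29.52 − 13.5 = 95.113 → 95.1°C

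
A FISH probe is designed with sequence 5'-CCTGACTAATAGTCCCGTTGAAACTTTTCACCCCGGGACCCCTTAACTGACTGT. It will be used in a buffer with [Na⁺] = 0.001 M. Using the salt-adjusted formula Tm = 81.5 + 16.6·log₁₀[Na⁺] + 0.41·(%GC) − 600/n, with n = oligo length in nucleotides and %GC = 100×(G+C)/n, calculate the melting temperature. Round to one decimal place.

Length n = 54. Scanning the sequence gives A=12, G=9, T=15, C=18.
G+C = 27, so %GC = 27/54 × 100 = 50%
Salt term: 16.6 × (-3) = -49.8
GC term: 0.41 × 50 = 20.5; length term: −600/54 = −11.111
Tm = 81.5 + (-49.8) + 20.5 − 11.111 = 41.089 → 41.1°C

41.1°C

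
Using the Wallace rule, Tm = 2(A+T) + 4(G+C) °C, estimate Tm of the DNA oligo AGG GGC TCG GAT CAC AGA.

58°C

Counting bases: A=5, G=7, C=4, T=2
So N_AT = 7 and N_GC = 11.
Tm = 2(7) + 4(11) = 14 + 44 = 58°C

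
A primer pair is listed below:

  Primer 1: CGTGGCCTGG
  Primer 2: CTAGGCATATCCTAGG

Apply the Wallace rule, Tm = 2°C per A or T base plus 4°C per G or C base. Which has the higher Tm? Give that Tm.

Primer 1: A+T=2, G+C=8 → Tm = 2(2)+4(8) = 36°C
Primer 2: A+T=8, G+C=8 → Tm = 2(8)+4(8) = 48°C
36°C vs 48°C → primer 2 is higher.

Primer 2, 48°C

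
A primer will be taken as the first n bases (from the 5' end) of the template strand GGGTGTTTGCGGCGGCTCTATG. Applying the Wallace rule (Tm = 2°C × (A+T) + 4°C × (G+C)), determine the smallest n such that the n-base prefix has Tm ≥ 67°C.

First 20 bases: GGGTGTTTGCGGCGGCTCTA → Tm = 66°C (< 67°C)
First 21 bases: GGGTGTTTGCGGCGGCTCTAT → Tm = 68°C (≥ 67°C)
Each additional base adds 2°C (A/T) or 4°C (G/C), so Tm is non-decreasing in n; n = 21 is the first length to reach 67°C.

n = 21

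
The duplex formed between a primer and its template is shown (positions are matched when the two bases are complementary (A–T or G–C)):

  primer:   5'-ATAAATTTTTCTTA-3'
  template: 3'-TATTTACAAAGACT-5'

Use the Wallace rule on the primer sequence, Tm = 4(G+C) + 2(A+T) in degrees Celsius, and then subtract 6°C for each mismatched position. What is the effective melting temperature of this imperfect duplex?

18°C

Primer base counts: A=5, T=8, G=0, C=1 → A+T=13, G+C=1
Perfect-match Tm = 2(13) + 4(1) = 26 + 4 = 30°C
Mismatches (positions where the bases are not complementary): 2 (at positions 7, 13)
Effective Tm = 30 − 2×6 = 30 − 12 = 18°C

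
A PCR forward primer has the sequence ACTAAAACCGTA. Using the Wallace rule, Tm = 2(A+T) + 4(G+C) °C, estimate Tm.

32°C

G=1, A=6, C=3, T=2
AT pairs contribute 8, GC pairs contribute 4.
Tm = 2(8) + 4(4) = 16 + 16 = 32°C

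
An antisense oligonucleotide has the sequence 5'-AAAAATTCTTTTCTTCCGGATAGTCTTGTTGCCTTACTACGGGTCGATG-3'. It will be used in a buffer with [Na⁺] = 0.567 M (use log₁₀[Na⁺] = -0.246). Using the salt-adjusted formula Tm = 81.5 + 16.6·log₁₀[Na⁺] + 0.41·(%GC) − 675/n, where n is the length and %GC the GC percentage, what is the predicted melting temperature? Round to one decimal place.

80.4°C

Length n = 49. G=10, A=10, C=10, T=19
G+C = 20, so %GC = 20/49 × 100 = 40.816%
Salt term: 16.6 × (-0.246) = -4.084
GC term: 0.41 × 40.816 = 16.735; length term: −675/49 = −13.776
Tm = 81.5 + (-4.084) + 16.735 − 13.776 = 80.375 → 80.4°C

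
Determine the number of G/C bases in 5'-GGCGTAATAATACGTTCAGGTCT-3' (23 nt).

Counting bases: T=7, G=6, C=4, A=6
Total G or C: 6 + 4 = 10

10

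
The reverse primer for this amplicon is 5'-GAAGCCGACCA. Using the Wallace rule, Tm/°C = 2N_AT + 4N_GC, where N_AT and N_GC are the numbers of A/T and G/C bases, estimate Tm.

36°C

Scanning the sequence gives C=4, G=3, T=0, A=4.
So N_AT = 4 and N_GC = 7.
Tm = 2×4 + 4×7 = 36°C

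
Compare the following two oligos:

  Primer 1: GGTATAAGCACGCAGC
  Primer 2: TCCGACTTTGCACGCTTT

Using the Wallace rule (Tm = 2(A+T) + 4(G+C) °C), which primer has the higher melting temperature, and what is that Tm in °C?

Primer 2, 54°C

Primer 1: A+T=7, G+C=9 → Tm = 2(7)+4(9) = 50°C
Primer 2: A+T=9, G+C=9 → Tm = 2(9)+4(9) = 54°C
50°C vs 54°C → primer 2 is higher.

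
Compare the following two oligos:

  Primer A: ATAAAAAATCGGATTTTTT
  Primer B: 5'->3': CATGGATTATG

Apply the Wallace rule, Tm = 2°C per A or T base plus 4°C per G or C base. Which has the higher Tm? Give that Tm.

Primer A: A+T=16, G+C=3 → Tm = 2(16)+4(3) = 44°C
Primer B: A+T=7, G+C=4 → Tm = 2(7)+4(4) = 30°C
44°C vs 30°C → primer A is higher.

Primer A, 44°C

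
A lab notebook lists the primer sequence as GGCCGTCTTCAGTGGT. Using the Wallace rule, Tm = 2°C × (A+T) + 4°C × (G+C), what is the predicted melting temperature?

Base counts: C=4, A=1, G=6, T=5
So N_AT = 6 and N_GC = 10.
Tm = 2×6 + 4×10 = 52°C

52°C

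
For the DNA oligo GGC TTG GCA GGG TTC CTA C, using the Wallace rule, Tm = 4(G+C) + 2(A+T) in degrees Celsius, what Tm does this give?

Scanning the sequence gives G=7, A=2, C=5, T=5.
So N_AT = 7 and N_GC = 12.
Tm = 2(7) + 4(12) = 14 + 48 = 62°C

62°C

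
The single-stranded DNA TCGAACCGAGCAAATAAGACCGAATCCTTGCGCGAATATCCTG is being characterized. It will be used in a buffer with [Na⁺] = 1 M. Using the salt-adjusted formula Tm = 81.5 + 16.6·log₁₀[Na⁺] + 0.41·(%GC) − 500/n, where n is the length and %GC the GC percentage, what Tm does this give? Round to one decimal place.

Length n = 43. Scanning the sequence gives C=12, A=14, G=9, T=8.
G+C = 21, so %GC = 21/43 × 100 = 48.837%
Salt term: 16.6 × (0) = 0
GC term: 0.41 × 48.837 = 20.023; length term: −500/43 = −11.628
Tm = 81.5 + (0) + 20.023 − 11.628 = 89.895 → 89.9°C

89.9°C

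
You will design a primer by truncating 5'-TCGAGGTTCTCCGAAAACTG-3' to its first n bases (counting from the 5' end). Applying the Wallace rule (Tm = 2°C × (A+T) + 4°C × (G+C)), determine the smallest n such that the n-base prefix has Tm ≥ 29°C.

First 9 bases: TCGAGGTTC → Tm = 28°C (< 29°C)
First 10 bases: TCGAGGTTCT → Tm = 30°C (≥ 29°C)
Each additional base adds 2°C (A/T) or 4°C (G/C), so Tm is non-decreasing in n; n = 10 is the first length to reach 29°C.

n = 10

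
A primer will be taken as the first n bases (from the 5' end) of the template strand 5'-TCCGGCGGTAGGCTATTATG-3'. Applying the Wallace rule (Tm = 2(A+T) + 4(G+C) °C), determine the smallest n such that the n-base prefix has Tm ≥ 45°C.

First 12 bases: TCCGGCGGTAGG → Tm = 42°C (< 45°C)
First 13 bases: TCCGGCGGTAGGC → Tm = 46°C (≥ 45°C)
Each additional base adds 2°C (A/T) or 4°C (G/C), so Tm is non-decreasing in n; n = 13 is the first length to reach 45°C.

n = 13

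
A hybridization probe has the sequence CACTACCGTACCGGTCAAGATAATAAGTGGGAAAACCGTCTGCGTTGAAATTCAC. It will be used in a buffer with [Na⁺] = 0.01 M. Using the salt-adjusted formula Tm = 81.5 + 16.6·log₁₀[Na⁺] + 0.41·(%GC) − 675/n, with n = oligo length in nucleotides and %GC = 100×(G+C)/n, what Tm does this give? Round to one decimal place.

54.7°C

Length n = 55. C=13, G=12, T=12, A=18
G+C = 25, so %GC = 25/55 × 100 = 45.455%
Salt term: 16.6 × (-2) = -33.2
GC term: 0.41 × 45.455 = 18.637; length term: −675/55 = −12.273
Tm = 81.5 + (-33.2) + 18.637 − 12.273 = 54.664 → 54.7°C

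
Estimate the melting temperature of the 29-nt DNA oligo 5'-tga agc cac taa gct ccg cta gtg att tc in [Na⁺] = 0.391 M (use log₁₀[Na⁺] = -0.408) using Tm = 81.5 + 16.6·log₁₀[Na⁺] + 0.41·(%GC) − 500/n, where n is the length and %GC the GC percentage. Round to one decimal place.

Length n = 29. T=8, G=6, A=7, C=8
G+C = 14, so %GC = 14/29 × 100 = 48.276%
Salt term: 16.6 × (-0.408) = -6.773
GC term: 0.41 × 48.276 = 19.793; length term: −500/29 = −17.241
Tm = 81.5 + (-6.773) + 19.793 − 17.241 = 77.279 → 77.3°C

77.3°C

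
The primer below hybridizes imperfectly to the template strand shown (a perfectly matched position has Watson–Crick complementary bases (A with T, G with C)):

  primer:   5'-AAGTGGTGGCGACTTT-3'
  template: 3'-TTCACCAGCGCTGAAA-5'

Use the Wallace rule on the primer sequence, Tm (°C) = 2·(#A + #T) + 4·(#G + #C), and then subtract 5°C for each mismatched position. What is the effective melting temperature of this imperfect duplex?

43°C

Primer base counts: A=3, T=5, G=6, C=2 → A+T=8, G+C=8
Perfect-match Tm = 2(8) + 4(8) = 16 + 32 = 48°C
Mismatches (positions where the bases are not complementary): 1 (at position 8)
Effective Tm = 48 − 1×5 = 48 − 5 = 43°C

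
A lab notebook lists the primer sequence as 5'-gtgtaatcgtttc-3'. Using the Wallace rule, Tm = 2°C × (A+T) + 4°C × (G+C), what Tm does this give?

36°C

Base counts: C=2, T=6, A=2, G=3
So N_AT = 8 and N_GC = 5.
Tm = 2(8) + 4(5) = 16 + 20 = 36°C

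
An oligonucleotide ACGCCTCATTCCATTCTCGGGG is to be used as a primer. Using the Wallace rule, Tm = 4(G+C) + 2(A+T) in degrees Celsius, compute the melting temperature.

70°C

A=3, G=5, T=6, C=8
So N_AT = 9 and N_GC = 13.
Tm = 2×9 + 4×13 = 70°C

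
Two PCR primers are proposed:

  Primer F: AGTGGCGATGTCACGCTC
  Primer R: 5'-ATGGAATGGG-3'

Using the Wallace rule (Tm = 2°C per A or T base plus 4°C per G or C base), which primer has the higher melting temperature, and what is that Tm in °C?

Primer F: A+T=7, G+C=11 → Tm = 2(7)+4(11) = 58°C
Primer R: A+T=5, G+C=5 → Tm = 2(5)+4(5) = 30°C
58°C vs 30°C → primer F is higher.

Primer F, 58°C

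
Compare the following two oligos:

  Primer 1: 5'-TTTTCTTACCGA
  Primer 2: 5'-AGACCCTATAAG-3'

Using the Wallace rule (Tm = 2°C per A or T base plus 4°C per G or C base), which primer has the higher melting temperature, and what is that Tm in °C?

Primer 2, 34°C

Primer 1: A+T=8, G+C=4 → Tm = 2(8)+4(4) = 32°C
Primer 2: A+T=7, G+C=5 → Tm = 2(7)+4(5) = 34°C
32°C vs 34°C → primer 2 is higher.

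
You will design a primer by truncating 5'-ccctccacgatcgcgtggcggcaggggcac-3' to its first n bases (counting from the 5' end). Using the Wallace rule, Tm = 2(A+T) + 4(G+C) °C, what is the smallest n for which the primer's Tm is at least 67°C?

First 19 bases: CCCTCCACGATCGCGTGGC → Tm = 66°C (< 67°C)
First 20 bases: CCCTCCACGATCGCGTGGCG → Tm = 70°C (≥ 67°C)
Since every base adds ≥2°C, Tm only increases with n, so the threshold is first crossed at n = 20.

n = 20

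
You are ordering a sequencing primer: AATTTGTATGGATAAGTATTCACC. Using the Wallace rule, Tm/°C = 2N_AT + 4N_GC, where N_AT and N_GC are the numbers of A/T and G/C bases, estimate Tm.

Counting bases: T=9, G=4, A=8, C=3
AT pairs contribute 17, GC pairs contribute 7.
Tm = 2×17 + 4×7 = 62°C

62°C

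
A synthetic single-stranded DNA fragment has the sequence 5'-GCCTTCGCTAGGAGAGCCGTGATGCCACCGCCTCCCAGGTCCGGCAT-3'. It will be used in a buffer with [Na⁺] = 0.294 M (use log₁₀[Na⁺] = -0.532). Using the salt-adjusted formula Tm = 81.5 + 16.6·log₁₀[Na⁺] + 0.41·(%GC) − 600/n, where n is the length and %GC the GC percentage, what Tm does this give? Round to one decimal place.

Length n = 47. Counting bases: C=18, G=14, A=7, T=8
G+C = 32, so %GC = 32/47 × 100 = 68.085%
Salt term: 16.6 × (-0.532) = -8.831
GC term: 0.41 × 68.085 = 27.915; length term: −600/47 = −12.766
Tm = 81.5 + (-8.831) + 27.915 − 12.766 = 87.818 → 87.8°C

87.8°C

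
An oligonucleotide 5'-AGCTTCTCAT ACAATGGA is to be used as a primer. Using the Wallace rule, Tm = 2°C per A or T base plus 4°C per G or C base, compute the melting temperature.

Base counts: A=6, C=4, T=5, G=3
So N_AT = 11 and N_GC = 7.
Tm = 2×11 + 4×7 = 50°C

50°C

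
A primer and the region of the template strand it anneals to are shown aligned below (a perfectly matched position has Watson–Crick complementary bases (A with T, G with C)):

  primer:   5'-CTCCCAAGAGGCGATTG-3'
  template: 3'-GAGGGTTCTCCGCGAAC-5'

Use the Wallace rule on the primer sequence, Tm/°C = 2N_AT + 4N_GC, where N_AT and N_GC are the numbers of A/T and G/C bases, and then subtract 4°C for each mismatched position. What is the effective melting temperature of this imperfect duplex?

Primer base counts: A=4, T=3, G=5, C=5 → A+T=7, G+C=10
Perfect-match Tm = 2(7) + 4(10) = 14 + 40 = 54°C
Mismatches (positions where the bases are not complementary): 1 (at position 14)
Effective Tm = 54 − 1×4 = 54 − 4 = 50°C

50°C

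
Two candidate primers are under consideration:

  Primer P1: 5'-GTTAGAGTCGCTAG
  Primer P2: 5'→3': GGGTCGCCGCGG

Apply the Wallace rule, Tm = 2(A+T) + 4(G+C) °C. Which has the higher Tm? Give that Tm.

Primer P1: A+T=7, G+C=7 → Tm = 2(7)+4(7) = 42°C
Primer P2: A+T=1, G+C=11 → Tm = 2(1)+4(11) = 46°C
42°C vs 46°C → primer P2 is higher.

Primer P2, 46°C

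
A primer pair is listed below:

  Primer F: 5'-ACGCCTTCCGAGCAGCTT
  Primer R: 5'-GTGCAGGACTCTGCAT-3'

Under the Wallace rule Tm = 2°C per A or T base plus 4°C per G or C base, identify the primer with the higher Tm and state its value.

Primer F, 58°C

Primer F: A+T=7, G+C=11 → Tm = 2(7)+4(11) = 58°C
Primer R: A+T=7, G+C=9 → Tm = 2(7)+4(9) = 50°C
58°C vs 50°C → primer F is higher.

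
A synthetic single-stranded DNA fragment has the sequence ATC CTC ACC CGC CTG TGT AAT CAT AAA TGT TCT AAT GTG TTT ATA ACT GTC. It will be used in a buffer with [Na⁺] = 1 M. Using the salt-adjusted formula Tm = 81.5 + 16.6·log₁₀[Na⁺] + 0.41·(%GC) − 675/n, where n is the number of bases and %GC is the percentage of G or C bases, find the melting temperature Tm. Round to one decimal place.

Length n = 51. Base counts: C=12, G=7, A=13, T=19
G+C = 19, so %GC = 19/51 × 100 = 37.255%
Salt term: 16.6 × (0) = 0
GC term: 0.41 × 37.255 = 15.275; length term: −675/51 = −13.235
Tm = 81.5 + (0) + 15.275 − 13.235 = 83.54 → 83.5°C

83.5°C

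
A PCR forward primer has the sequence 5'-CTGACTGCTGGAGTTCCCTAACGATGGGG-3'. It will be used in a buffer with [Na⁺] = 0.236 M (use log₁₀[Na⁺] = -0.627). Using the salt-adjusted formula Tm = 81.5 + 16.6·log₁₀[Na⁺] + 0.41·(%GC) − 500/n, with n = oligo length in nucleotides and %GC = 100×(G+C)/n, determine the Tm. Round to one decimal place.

Length n = 29. Scanning the sequence gives A=5, G=10, C=7, T=7.
G+C = 17, so %GC = 17/29 × 100 = 58.621%
Salt term: 16.6 × (-0.627) = -10.408
GC term: 0.41 × 58.621 = 24.035; length term: −500/29 = −17.241
Tm = 81.5 + (-10.408) + 24.035 − 17.241 = 77.886 → 77.9°C

77.9°C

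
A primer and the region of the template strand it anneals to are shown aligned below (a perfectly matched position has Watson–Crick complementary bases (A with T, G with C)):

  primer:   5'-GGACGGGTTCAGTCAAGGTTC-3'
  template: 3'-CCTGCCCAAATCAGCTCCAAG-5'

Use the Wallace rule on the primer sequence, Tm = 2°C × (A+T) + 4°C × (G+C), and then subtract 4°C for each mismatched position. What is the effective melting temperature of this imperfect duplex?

58°C

Primer base counts: A=4, T=5, G=8, C=4 → A+T=9, G+C=12
Perfect-match Tm = 2(9) + 4(12) = 18 + 48 = 66°C
Mismatches (positions where the bases are not complementary): 2 (at positions 10, 15)
Effective Tm = 66 − 2×4 = 66 − 8 = 58°C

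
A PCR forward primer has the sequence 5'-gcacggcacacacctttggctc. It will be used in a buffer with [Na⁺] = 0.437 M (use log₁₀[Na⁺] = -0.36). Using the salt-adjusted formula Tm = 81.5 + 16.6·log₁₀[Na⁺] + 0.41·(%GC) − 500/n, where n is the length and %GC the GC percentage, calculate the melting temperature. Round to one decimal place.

78.9°C

Length n = 22. Base counts: C=9, A=4, T=4, G=5
G+C = 14, so %GC = 14/22 × 100 = 63.636%
Salt term: 16.6 × (-0.36) = -5.976
GC term: 0.41 × 63.636 = 26.091; length term: −500/22 = −22.727
Tm = 81.5 + (-5.976) + 26.091 − 22.727 = 78.888 → 78.9°C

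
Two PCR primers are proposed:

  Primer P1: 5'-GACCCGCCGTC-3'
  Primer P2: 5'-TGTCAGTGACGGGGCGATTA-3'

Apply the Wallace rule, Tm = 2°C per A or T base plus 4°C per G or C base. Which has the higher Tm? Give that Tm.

Primer P2, 62°C

Primer P1: A+T=2, G+C=9 → Tm = 2(2)+4(9) = 40°C
Primer P2: A+T=9, G+C=11 → Tm = 2(9)+4(11) = 62°C
40°C vs 62°C → primer P2 is higher.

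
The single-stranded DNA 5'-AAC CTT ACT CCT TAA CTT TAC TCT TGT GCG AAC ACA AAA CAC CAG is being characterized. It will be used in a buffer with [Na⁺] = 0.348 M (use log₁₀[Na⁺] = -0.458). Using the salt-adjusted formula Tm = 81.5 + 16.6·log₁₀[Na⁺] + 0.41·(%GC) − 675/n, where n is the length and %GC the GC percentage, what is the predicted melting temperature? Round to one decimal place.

Length n = 45. Scanning the sequence gives A=15, C=14, T=12, G=4.
G+C = 18, so %GC = 18/45 × 100 = 40%
Salt term: 16.6 × (-0.458) = -7.603
GC term: 0.41 × 40 = 16.4; length term: −675/45 = −15
Tm = 81.5 + (-7.603) + 16.4 − 15 = 75.297 → 75.3°C

75.3°C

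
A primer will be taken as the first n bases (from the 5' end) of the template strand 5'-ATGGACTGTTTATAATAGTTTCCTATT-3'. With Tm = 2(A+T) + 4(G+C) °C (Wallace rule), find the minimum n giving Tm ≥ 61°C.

n = 24

First 23 bases: ATGGACTGTTTATAATAGTTTCC → Tm = 60°C (< 61°C)
First 24 bases: ATGGACTGTTTATAATAGTTTCCT → Tm = 62°C (≥ 61°C)
Each additional base adds 2°C (A/T) or 4°C (G/C), so Tm is non-decreasing in n; n = 24 is the first length to reach 61°C.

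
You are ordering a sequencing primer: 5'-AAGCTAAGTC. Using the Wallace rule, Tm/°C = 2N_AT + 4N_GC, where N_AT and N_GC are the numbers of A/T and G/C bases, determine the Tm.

28°C

C=2, T=2, A=4, G=2
So N_AT = 6 and N_GC = 4.
Tm = 4·4 + 2·6 = 16 + 12 = 28°C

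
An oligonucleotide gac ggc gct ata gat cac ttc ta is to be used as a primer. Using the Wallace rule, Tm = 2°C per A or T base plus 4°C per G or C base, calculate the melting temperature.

68°C

Counting bases: A=6, T=6, G=5, C=6
A+T = 12, G+C = 11
Tm = 2(12) + 4(11) = 24 + 44 = 68°C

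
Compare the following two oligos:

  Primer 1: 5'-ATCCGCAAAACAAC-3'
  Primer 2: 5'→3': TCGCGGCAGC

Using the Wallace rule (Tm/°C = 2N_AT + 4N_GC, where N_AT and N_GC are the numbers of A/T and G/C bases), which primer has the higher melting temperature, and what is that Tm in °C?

Primer 1: A+T=8, G+C=6 → Tm = 2(8)+4(6) = 40°C
Primer 2: A+T=2, G+C=8 → Tm = 2(2)+4(8) = 36°C
40°C vs 36°C → primer 1 is higher.

Primer 1, 40°C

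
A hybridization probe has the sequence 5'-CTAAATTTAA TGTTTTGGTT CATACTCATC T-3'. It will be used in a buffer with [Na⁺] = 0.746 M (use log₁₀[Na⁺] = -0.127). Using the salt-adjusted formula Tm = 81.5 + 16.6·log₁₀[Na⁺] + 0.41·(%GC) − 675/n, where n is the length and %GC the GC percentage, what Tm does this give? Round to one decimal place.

Length n = 31. Base counts: C=5, G=3, A=8, T=15
G+C = 8, so %GC = 8/31 × 100 = 25.806%
Salt term: 16.6 × (-0.127) = -2.108
GC term: 0.41 × 25.806 = 10.58; length term: −675/31 = −21.774
Tm = 81.5 + (-2.108) + 10.58 − 21.774 = 68.198 → 68.2°C

68.2°C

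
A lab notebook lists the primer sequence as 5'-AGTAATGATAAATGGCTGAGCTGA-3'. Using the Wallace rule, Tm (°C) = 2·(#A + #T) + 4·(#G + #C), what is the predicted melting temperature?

66°C

Scanning the sequence gives T=6, A=9, G=7, C=2.
So N_AT = 15 and N_GC = 9.
Tm = 2×15 + 4×9 = 66°C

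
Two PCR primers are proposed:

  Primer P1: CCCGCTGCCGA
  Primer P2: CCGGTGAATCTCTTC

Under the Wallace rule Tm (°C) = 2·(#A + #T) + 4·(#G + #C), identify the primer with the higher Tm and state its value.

Primer P1: A+T=2, G+C=9 → Tm = 2(2)+4(9) = 40°C
Primer P2: A+T=7, G+C=8 → Tm = 2(7)+4(8) = 46°C
40°C vs 46°C → primer P2 is higher.

Primer P2, 46°C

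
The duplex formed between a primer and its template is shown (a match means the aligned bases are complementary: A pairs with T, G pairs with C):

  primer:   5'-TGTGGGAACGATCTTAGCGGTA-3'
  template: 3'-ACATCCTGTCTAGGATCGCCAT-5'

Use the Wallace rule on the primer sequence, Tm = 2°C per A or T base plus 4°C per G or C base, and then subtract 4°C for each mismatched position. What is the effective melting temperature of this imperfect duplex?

50°C

Primer base counts: A=5, T=6, G=8, C=3 → A+T=11, G+C=11
Perfect-match Tm = 2(11) + 4(11) = 22 + 44 = 66°C
Mismatches (positions where the bases are not complementary): 4 (at positions 4, 8, 9, 14)
Effective Tm = 66 − 4×4 = 66 − 16 = 50°C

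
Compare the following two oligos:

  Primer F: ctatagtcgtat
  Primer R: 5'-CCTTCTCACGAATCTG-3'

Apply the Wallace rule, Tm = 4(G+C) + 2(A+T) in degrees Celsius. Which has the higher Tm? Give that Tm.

Primer R, 48°C

Primer F: A+T=8, G+C=4 → Tm = 2(8)+4(4) = 32°C
Primer R: A+T=8, G+C=8 → Tm = 2(8)+4(8) = 48°C
32°C vs 48°C → primer R is higher.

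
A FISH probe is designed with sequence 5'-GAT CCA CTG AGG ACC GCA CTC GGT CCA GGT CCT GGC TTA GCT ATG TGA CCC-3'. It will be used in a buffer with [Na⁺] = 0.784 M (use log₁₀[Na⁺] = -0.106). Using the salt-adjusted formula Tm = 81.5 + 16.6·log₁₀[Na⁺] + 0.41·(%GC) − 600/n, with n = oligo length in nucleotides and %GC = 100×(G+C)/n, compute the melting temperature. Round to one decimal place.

92.9°C

Length n = 51. Scanning the sequence gives A=9, C=17, G=14, T=11.
G+C = 31, so %GC = 31/51 × 100 = 60.784%
Salt term: 16.6 × (-0.106) = -1.76
GC term: 0.41 × 60.784 = 24.921; length term: −600/51 = −11.765
Tm = 81.5 + (-1.76) + 24.921 − 11.765 = 92.896 → 92.9°C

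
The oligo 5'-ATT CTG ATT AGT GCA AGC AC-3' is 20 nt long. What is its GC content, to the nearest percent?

Scanning the sequence gives C=4, G=4, T=6, A=6.
G+C = 4 + 4 = 8 out of 20 bases
%GC = 8/20 × 100 = 40% ≈ 40%

40%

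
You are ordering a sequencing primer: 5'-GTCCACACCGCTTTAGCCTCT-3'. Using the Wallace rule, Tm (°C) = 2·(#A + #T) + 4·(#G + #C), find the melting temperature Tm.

66°C

Base counts: T=6, C=9, G=3, A=3
AT pairs contribute 9, GC pairs contribute 12.
Tm = 2(9) + 4(12) = 18 + 48 = 66°C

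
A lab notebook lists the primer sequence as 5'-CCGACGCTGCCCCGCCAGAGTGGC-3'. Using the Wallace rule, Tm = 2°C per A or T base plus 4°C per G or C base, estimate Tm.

86°C

Counting bases: C=11, T=2, A=3, G=8
So N_AT = 5 and N_GC = 19.
Tm = 2×5 + 4×19 = 86°C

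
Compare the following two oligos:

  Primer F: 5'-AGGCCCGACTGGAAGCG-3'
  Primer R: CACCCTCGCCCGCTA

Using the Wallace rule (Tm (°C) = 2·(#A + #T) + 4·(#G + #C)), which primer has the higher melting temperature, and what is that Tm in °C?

Primer F: A+T=5, G+C=12 → Tm = 2(5)+4(12) = 58°C
Primer R: A+T=4, G+C=11 → Tm = 2(4)+4(11) = 52°C
58°C vs 52°C → primer F is higher.

Primer F, 58°C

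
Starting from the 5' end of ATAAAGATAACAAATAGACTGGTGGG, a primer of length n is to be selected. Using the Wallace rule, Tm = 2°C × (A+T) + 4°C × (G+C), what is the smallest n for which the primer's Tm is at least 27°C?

First 11 bases: ATAAAGATAAC → Tm = 26°C (< 27°C)
First 12 bases: ATAAAGATAACA → Tm = 28°C (≥ 27°C)
Since every base adds ≥2°C, Tm only increases with n, so the threshold is first crossed at n = 12.

n = 12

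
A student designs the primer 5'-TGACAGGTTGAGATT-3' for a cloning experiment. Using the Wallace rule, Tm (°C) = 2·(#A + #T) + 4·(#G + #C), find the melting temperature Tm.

42°C

Scanning the sequence gives G=5, T=5, C=1, A=4.
AT pairs contribute 9, GC pairs contribute 6.
Tm = 4·6 + 2·9 = 24 + 18 = 42°C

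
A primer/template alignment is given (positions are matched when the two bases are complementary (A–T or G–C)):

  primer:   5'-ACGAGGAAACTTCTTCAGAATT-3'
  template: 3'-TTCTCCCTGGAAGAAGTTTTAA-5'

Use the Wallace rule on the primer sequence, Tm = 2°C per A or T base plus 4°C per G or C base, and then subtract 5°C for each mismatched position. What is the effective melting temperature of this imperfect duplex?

Primer base counts: A=8, T=6, G=4, C=4 → A+T=14, G+C=8
Perfect-match Tm = 2(14) + 4(8) = 28 + 32 = 60°C
Mismatches (positions where the bases are not complementary): 4 (at positions 2, 7, 9, 18)
Effective Tm = 60 − 4×5 = 60 − 20 = 40°C

40°C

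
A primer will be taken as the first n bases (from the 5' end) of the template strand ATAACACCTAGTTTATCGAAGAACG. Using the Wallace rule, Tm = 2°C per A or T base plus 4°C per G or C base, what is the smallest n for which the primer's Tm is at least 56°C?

First 20 bases: ATAACACCTAGTTTATCGAA → Tm = 52°C (< 56°C)
First 21 bases: ATAACACCTAGTTTATCGAAG → Tm = 56°C (≥ 56°C)
Each additional base adds 2°C (A/T) or 4°C (G/C), so Tm is non-decreasing in n; n = 21 is the first length to reach 56°C.

n = 21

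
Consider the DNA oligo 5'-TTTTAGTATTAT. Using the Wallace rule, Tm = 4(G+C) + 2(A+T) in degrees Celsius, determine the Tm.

26°C

Base counts: C=0, T=8, G=1, A=3
AT pairs contribute 11, GC pairs contribute 1.
Tm = 2×11 + 4×1 = 26°C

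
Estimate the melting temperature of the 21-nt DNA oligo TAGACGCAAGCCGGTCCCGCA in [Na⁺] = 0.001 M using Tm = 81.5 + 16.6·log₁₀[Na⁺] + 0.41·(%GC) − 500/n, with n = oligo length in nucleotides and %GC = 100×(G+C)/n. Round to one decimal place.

35.2°C

Length n = 21. Scanning the sequence gives C=8, G=6, A=5, T=2.
G+C = 14, so %GC = 14/21 × 100 = 66.667%
Salt term: 16.6 × (-3) = -49.8
GC term: 0.41 × 66.667 = 27.333; length term: −500/21 = −23.81
Tm = 81.5 + (-49.8) + 27.333 − 23.81 = 35.223 → 35.2°C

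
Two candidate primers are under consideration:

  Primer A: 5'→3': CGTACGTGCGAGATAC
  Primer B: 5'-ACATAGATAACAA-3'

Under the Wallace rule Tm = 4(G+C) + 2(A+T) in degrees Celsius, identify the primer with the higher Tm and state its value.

Primer A, 50°C

Primer A: A+T=7, G+C=9 → Tm = 2(7)+4(9) = 50°C
Primer B: A+T=10, G+C=3 → Tm = 2(10)+4(3) = 32°C
50°C vs 32°C → primer A is higher.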